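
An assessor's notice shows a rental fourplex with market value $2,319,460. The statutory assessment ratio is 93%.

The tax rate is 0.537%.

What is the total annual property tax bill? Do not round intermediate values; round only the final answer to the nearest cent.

$11,583.62

Assessed value = $2,319,460 × 0.93 = $2,157,097.8
Tax = $2,157,097.8 × 0.00537 = $11,583.615186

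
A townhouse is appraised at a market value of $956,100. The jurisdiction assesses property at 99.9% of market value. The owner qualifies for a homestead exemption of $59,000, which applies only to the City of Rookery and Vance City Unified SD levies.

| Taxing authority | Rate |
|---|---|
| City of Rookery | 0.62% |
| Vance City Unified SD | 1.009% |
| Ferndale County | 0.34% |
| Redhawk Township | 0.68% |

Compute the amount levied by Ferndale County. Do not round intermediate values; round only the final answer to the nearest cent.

Assessed value = $956,100 × 0.999 = $955,143.9
Ferndale County taxable value = $955,143.9 (exemption does not apply)
Ferndale County levy = $955,143.9 × 0.0034 = $3,247.48926

$3,247.49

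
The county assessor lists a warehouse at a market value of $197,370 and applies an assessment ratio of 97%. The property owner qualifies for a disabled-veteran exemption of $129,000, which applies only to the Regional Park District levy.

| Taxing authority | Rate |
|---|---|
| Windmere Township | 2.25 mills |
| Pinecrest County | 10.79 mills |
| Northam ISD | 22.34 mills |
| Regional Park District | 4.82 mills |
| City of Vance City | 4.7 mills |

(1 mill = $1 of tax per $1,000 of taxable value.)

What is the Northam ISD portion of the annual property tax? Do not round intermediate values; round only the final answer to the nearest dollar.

Assessed value = $197,370 × 0.97 = $191,448.9
Northam ISD taxable value = $191,448.9 (exemption does not apply)
Northam ISD levy = $191,448.9 × 0.02234 = $4,276.968426

$4,277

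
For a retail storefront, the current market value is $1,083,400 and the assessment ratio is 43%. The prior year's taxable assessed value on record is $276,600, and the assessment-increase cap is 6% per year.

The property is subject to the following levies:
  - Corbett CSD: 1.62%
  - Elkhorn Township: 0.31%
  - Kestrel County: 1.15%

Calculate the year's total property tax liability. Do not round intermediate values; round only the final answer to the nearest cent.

Uncapped assessed value = $1,083,400 × 0.43 = $465,862
Cap limit = $276,600 × 1.06 = $293,196
Taxable assessed value = min($465,862, $293,196) = $293,196 (cap binds)
Corbett CSD: $293,196 × 0.0162 = $4,749.7752
Elkhorn Township: $293,196 × 0.0031 = $908.9076
Kestrel County: $293,196 × 0.0115 = $3,371.754
Total = $9,030.4368

$9,030.44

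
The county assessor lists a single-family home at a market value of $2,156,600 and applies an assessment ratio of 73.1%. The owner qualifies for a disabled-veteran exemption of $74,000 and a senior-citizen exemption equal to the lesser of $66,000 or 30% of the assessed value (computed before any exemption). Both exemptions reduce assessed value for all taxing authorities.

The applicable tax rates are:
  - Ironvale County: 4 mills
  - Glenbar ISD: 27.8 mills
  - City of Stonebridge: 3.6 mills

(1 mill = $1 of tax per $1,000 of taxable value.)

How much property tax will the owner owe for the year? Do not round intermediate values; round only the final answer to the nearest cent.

Assessed value = $2,156,600 × 0.731 = $1,576,474.6
Senior-citizen exemption = min($66,000, 30% × $1,576,474.6) = min($66,000, $472,942.38) = $66,000 (dollar cap binds)
Taxable value = $1,576,474.6 − $74,000 − $66,000 = $1,436,474.6
Ironvale County: $1,436,474.6 × 0.004 = $5,745.8984
Glenbar ISD: $1,436,474.6 × 0.0278 = $39,933.99388
City of Stonebridge: $1,436,474.6 × 0.0036 = $5,171.30856
Total = $50,851.20084

$50,851.20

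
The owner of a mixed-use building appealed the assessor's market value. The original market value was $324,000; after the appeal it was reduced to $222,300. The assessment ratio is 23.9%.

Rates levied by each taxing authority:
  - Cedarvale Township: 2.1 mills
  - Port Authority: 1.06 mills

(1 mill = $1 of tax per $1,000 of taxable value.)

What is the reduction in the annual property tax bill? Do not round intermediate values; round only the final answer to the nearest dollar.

Old assessed value = $324,000 × 0.239 = $77,436
New assessed value = $222,300 × 0.239 = $53,129.7
Combined rate = 0.0021 + 0.00106 = 0.00316
Old tax = $77,436 × 0.00316 = $244.69776
New tax = $53,129.7 × 0.00316 = $167.889852
Reduction = $244.69776 − $167.889852 = $76.807908

$77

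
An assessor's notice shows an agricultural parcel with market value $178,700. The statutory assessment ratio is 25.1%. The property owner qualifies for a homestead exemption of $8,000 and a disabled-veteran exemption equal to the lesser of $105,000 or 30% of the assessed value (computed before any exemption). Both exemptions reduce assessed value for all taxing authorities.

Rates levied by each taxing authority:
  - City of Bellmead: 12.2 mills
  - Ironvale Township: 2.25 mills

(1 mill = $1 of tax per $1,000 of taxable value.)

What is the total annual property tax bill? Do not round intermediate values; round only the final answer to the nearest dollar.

$338

Assessed value = $178,700 × 0.251 = $44,853.7
Disabled-veteran exemption = min($105,000, 30% × $44,853.7) = min($105,000, $13,456.11) = $13,456.11 (percentage binds)
Taxable value = $44,853.7 − $8,000 − $13,456.11 = $23,397.59
City of Bellmead: $23,397.59 × 0.0122 = $285.450598
Ironvale Township: $23,397.59 × 0.00225 = $52.6445775
Total = $338.0951755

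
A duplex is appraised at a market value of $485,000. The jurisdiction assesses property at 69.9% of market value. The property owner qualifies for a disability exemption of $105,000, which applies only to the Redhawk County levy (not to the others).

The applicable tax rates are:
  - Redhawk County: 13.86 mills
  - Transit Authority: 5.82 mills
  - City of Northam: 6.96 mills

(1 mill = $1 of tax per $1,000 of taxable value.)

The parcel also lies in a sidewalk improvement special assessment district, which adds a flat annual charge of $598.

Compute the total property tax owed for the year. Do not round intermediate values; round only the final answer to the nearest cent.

Assessed value = $485,000 × 0.699 = $339,015
Redhawk County: ($339,015 − $105,000) × 0.01386 = $234,015 × 0.01386 = $3,243.4479
Transit Authority: $339,015 × 0.00582 = $1,973.0673
City of Northam: $339,015 × 0.00696 = $2,359.5444
Levies subtotal = $7,576.0596
Total = $7,576.0596 + $598 = $8,174.0596

$8,174.06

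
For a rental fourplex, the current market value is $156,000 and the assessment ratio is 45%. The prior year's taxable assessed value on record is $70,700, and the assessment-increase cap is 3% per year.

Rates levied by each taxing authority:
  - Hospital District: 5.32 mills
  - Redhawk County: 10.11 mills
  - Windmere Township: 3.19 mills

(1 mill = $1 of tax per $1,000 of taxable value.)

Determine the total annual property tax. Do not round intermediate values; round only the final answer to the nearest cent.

Uncapped assessed value = $156,000 × 0.45 = $70,200
Cap limit = $70,700 × 1.03 = $72,821
Taxable assessed value = min($70,200, $72,821) = $70,200 (cap does not bind)
Hospital District: $70,200 × 0.00532 = $373.464
Redhawk County: $70,200 × 0.01011 = $709.722
Windmere Township: $70,200 × 0.00319 = $223.938
Total = $1,307.124

$1,307.12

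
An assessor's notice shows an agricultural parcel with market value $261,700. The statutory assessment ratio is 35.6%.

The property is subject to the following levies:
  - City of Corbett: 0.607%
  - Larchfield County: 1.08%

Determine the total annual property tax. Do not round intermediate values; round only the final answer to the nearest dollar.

$1,572

Assessed value = $261,700 × 0.356 = $93,165.2
City of Corbett: $93,165.2 × 0.00607 = $565.512764
Larchfield County: $93,165.2 × 0.0108 = $1,006.18416
Total = $565.512764 + $1,006.18416 = $1,571.696924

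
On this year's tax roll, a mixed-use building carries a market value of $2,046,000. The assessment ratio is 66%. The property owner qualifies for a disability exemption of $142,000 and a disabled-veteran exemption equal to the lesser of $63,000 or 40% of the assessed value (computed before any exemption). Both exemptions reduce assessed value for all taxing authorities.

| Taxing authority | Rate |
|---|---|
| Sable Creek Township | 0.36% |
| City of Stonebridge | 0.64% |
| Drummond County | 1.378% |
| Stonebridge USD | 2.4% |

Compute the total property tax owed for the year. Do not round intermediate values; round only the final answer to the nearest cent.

$54,725.30

Assessed value = $2,046,000 × 0.66 = $1,350,360
Disabled-veteran exemption = min($63,000, 40% × $1,350,360) = min($63,000, $540,144) = $63,000 (dollar cap binds)
Taxable value = $1,350,360 − $142,000 − $63,000 = $1,145,360
Sable Creek Township: $1,145,360 × 0.0036 = $4,123.296
City of Stonebridge: $1,145,360 × 0.0064 = $7,330.304
Drummond County: $1,145,360 × 0.01378 = $15,783.0608
Stonebridge USD: $1,145,360 × 0.024 = $27,488.64
Total = $54,725.3008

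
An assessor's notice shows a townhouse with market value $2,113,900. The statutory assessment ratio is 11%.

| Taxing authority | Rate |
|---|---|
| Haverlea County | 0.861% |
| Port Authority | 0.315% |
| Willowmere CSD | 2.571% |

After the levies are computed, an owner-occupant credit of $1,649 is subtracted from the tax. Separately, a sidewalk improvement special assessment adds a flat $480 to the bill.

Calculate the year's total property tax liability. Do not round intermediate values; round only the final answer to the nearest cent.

$7,543.86

Assessed value = $2,113,900 × 0.11 = $232,529
Haverlea County: $232,529 × 0.00861 = $2,002.07469
Port Authority: $232,529 × 0.00315 = $732.46635
Willowmere CSD: $232,529 × 0.02571 = $5,978.32059
Levies subtotal = $8,712.86163
After credit = $8,712.86163 − $1,649 = $7,063.86163
Total = $7,063.86163 + $480 = $7,543.86163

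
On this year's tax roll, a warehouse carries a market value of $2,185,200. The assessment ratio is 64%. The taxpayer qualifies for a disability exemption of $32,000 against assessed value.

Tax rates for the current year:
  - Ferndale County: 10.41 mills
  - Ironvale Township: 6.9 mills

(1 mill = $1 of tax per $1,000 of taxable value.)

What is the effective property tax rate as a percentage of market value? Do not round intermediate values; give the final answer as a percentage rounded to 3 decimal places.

1.082%

Assessed value = $2,185,200 × 0.64 = $1,398,528
Taxable value = $1,398,528 − $32,000 = $1,366,528
Ferndale County: $1,366,528 × 0.01041 = $14,225.55648
Ironvale Township: $1,366,528 × 0.0069 = $9,429.0432
Total tax = $23,654.59968
Effective rate = $23,654.59968 ÷ $2,185,200 = 1.082% of market value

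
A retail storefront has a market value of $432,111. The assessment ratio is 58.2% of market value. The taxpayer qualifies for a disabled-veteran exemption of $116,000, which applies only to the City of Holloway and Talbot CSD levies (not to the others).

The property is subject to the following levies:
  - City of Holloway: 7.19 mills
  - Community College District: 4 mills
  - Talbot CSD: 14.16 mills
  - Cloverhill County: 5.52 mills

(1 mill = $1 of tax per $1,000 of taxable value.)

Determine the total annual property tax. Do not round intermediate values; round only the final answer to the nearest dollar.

$5,287

Assessed value = $432,111 × 0.582 = $251,488.602
City of Holloway: ($251,488.602 − $116,000) × 0.00719 = $135,488.602 × 0.00719 = $974.16304838
Community College District: $251,488.602 × 0.004 = $1,005.954408
Talbot CSD: ($251,488.602 − $116,000) × 0.01416 = $135,488.602 × 0.01416 = $1,918.51860432
Cloverhill County: $251,488.602 × 0.00552 = $1,388.21708304
Total = $5,286.85314374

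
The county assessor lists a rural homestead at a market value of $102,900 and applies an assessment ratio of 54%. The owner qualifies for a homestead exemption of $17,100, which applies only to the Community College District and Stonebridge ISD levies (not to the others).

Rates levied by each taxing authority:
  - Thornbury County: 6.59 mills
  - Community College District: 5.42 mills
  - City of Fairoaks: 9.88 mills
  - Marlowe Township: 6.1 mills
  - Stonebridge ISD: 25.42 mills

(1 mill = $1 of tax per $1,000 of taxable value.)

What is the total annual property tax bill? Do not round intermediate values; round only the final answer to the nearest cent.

$2,440.42

Assessed value = $102,900 × 0.54 = $55,566
Thornbury County: $55,566 × 0.00659 = $366.17994
Community College District: ($55,566 − $17,100) × 0.00542 = $38,466 × 0.00542 = $208.48572
City of Fairoaks: $55,566 × 0.00988 = $548.99208
Marlowe Township: $55,566 × 0.0061 = $338.9526
Stonebridge ISD: ($55,566 − $17,100) × 0.02542 = $38,466 × 0.02542 = $977.80572
Total = $2,440.41606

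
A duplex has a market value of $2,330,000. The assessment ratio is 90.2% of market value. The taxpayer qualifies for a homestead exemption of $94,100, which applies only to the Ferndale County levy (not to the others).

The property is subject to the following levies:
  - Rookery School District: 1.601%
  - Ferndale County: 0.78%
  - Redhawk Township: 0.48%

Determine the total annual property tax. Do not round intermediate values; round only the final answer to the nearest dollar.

$59,395

Assessed value = $2,330,000 × 0.902 = $2,101,660
Rookery School District: $2,101,660 × 0.01601 = $33,647.5766
Ferndale County: ($2,101,660 − $94,100) × 0.0078 = $2,007,560 × 0.0078 = $15,658.968
Redhawk Township: $2,101,660 × 0.0048 = $10,087.968
Total = $59,394.5126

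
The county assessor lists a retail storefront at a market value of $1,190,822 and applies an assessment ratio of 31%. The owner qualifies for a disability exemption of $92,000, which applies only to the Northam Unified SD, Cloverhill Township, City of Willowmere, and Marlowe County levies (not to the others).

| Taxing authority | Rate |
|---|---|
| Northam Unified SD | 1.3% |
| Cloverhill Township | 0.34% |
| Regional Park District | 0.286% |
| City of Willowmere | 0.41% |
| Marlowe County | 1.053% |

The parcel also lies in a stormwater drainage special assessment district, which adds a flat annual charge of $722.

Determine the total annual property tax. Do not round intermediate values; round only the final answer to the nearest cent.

$10,377.90

Assessed value = $1,190,822 × 0.31 = $369,154.82
Northam Unified SD: ($369,154.82 − $92,000) × 0.013 = $277,154.82 × 0.013 = $3,603.01266
Cloverhill Township: ($369,154.82 − $92,000) × 0.0034 = $277,154.82 × 0.0034 = $942.326388
Regional Park District: $369,154.82 × 0.00286 = $1,055.7827852
City of Willowmere: ($369,154.82 − $92,000) × 0.0041 = $277,154.82 × 0.0041 = $1,136.334762
Marlowe County: ($369,154.82 − $92,000) × 0.01053 = $277,154.82 × 0.01053 = $2,918.4402546
Levies subtotal = $9,655.8968498
Total = $9,655.8968498 + $722 = $10,377.8968498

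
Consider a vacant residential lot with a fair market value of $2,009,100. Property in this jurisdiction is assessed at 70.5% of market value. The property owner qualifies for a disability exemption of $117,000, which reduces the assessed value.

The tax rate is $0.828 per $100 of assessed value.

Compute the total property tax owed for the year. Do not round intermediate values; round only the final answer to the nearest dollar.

$10,759

Assessed value = $2,009,100 × 0.705 = $1,416,415.5
Taxable value = $1,416,415.5 − $117,000 = $1,299,415.5
Tax = $1,299,415.5 × 0.00828 = $10,759.16034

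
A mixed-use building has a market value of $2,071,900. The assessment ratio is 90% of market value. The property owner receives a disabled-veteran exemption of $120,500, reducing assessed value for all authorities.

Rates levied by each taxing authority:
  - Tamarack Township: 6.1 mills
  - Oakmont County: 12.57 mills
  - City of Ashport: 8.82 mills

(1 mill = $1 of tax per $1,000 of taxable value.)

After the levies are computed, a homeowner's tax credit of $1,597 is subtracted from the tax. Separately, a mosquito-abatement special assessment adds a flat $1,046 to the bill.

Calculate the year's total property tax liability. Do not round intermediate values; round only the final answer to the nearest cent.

Assessed value = $2,071,900 × 0.9 = $1,864,710
Taxable value = $1,864,710 − $120,500 = $1,744,210
Tamarack Township: $1,744,210 × 0.0061 = $10,639.681
Oakmont County: $1,744,210 × 0.01257 = $21,924.7197
City of Ashport: $1,744,210 × 0.00882 = $15,383.9322
Levies subtotal = $47,948.3329
After credit = $47,948.3329 − $1,597 = $46,351.3329
Total = $46,351.3329 + $1,046 = $47,397.3329

$47,397.33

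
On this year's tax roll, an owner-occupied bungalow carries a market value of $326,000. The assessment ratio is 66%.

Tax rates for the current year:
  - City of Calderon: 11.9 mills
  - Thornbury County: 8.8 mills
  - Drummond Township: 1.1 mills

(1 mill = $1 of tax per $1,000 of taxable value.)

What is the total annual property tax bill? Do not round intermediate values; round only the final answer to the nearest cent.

$4,690.49

Assessed value = $326,000 × 0.66 = $215,160
City of Calderon: $215,160 × 0.0119 = $2,560.404
Thornbury County: $215,160 × 0.0088 = $1,893.408
Drummond Township: $215,160 × 0.0011 = $236.676
Total = $2,560.404 + $1,893.408 + $236.676 = $4,690.488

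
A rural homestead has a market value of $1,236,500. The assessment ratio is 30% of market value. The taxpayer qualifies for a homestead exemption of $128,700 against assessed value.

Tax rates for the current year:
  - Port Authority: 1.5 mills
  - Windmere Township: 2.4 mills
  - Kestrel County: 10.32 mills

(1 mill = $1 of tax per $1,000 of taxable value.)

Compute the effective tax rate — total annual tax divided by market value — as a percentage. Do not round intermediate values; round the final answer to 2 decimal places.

Assessed value = $1,236,500 × 0.3 = $370,950
Taxable value = $370,950 − $128,700 = $242,250
Port Authority: $242,250 × 0.0015 = $363.375
Windmere Township: $242,250 × 0.0024 = $581.4
Kestrel County: $242,250 × 0.01032 = $2,500.02
Total tax = $3,444.795
Effective rate = $3,444.795 ÷ $1,236,500 = 0.28% of market value

0.28%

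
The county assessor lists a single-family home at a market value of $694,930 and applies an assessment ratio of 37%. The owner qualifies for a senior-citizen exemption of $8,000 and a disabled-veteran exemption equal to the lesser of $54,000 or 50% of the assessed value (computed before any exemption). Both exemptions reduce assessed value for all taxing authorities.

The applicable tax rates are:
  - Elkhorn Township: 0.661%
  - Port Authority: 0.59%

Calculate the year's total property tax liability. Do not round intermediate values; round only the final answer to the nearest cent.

$2,441.00

Assessed value = $694,930 × 0.37 = $257,124.1
Disabled-veteran exemption = min($54,000, 50% × $257,124.1) = min($54,000, $128,562.05) = $54,000 (dollar cap binds)
Taxable value = $257,124.1 − $8,000 − $54,000 = $195,124.1
Elkhorn Township: $195,124.1 × 0.00661 = $1,289.770301
Port Authority: $195,124.1 × 0.0059 = $1,151.23219
Total = $2,441.002491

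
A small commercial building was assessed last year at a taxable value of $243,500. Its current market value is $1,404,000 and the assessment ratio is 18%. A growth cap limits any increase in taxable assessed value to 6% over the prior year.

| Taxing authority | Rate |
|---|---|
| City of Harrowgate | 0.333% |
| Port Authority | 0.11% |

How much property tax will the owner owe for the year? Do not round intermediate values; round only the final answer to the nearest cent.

Uncapped assessed value = $1,404,000 × 0.18 = $252,720
Cap limit = $243,500 × 1.06 = $258,110
Taxable assessed value = min($252,720, $258,110) = $252,720 (cap does not bind)
City of Harrowgate: $252,720 × 0.00333 = $841.5576
Port Authority: $252,720 × 0.0011 = $277.992
Total = $1,119.5496

$1,119.55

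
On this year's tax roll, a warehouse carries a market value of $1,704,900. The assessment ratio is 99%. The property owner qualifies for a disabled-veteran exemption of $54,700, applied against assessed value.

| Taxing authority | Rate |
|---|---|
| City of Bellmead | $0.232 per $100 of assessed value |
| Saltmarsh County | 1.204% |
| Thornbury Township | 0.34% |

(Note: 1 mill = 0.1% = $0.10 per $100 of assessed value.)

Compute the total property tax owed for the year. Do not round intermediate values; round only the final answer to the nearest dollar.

$29,005

Assessed value = $1,704,900 × 0.99 = $1,687,851
Taxable value = $1,687,851 − $54,700 = $1,633,151
City of Bellmead: $1,633,151 × 0.00232 = $3,788.91032
Saltmarsh County: $1,633,151 × 0.01204 = $19,663.13804
Thornbury Township: $1,633,151 × 0.0034 = $5,552.7134
Total = $29,004.76176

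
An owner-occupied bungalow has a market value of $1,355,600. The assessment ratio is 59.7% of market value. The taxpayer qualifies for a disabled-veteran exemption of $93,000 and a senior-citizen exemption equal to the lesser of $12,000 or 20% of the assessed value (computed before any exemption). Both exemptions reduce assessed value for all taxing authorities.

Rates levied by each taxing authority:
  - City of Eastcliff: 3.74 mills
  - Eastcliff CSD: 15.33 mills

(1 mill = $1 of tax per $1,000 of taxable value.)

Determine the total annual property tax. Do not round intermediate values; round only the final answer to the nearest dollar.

$13,431

Assessed value = $1,355,600 × 0.597 = $809,293.2
Senior-citizen exemption = min($12,000, 20% × $809,293.2) = min($12,000, $161,858.64) = $12,000 (dollar cap binds)
Taxable value = $809,293.2 − $93,000 − $12,000 = $704,293.2
City of Eastcliff: $704,293.2 × 0.00374 = $2,634.056568
Eastcliff CSD: $704,293.2 × 0.01533 = $10,796.814756
Total = $13,430.871324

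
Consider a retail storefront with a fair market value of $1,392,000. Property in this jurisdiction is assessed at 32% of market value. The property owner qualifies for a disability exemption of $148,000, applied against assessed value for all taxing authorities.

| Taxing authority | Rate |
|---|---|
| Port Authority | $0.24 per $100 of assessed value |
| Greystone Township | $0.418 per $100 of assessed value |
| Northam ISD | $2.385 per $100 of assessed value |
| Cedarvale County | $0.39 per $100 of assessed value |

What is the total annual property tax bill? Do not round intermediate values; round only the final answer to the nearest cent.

Assessed value = $1,392,000 × 0.32 = $445,440
Taxable value = $445,440 − $148,000 = $297,440
Port Authority: $297,440 × 0.0024 = $713.856
Greystone Township: $297,440 × 0.00418 = $1,243.2992
Northam ISD: $297,440 × 0.02385 = $7,093.944
Cedarvale County: $297,440 × 0.0039 = $1,160.016
Total = $713.856 + $1,243.2992 + $7,093.944 + $1,160.016 = $10,211.1152

$10,211.12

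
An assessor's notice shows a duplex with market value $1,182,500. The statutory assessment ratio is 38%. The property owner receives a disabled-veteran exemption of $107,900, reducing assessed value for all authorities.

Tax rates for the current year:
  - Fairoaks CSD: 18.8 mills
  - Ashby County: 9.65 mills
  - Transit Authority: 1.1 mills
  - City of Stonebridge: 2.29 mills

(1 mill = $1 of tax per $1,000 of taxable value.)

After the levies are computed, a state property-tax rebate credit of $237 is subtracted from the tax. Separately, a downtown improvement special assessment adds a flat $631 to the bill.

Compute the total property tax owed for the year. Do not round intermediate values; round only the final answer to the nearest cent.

Assessed value = $1,182,500 × 0.38 = $449,350
Taxable value = $449,350 − $107,900 = $341,450
Fairoaks CSD: $341,450 × 0.0188 = $6,419.26
Ashby County: $341,450 × 0.00965 = $3,294.9925
Transit Authority: $341,450 × 0.0011 = $375.595
City of Stonebridge: $341,450 × 0.00229 = $781.9205
Levies subtotal = $10,871.768
After credit = $10,871.768 − $237 = $10,634.768
Total = $10,634.768 + $631 = $11,265.768

$11,265.77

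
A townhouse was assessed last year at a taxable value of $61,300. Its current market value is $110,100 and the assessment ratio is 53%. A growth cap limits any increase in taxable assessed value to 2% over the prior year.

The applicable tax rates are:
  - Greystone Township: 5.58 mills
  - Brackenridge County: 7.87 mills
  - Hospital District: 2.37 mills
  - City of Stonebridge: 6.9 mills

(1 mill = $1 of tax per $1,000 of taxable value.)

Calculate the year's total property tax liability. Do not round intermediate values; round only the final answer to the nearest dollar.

$1,326

Uncapped assessed value = $110,100 × 0.53 = $58,353
Cap limit = $61,300 × 1.02 = $62,526
Taxable assessed value = min($58,353, $62,526) = $58,353 (cap does not bind)
Greystone Township: $58,353 × 0.00558 = $325.60974
Brackenridge County: $58,353 × 0.00787 = $459.23811
Hospital District: $58,353 × 0.00237 = $138.29661
City of Stonebridge: $58,353 × 0.0069 = $402.6357
Total = $1,325.78016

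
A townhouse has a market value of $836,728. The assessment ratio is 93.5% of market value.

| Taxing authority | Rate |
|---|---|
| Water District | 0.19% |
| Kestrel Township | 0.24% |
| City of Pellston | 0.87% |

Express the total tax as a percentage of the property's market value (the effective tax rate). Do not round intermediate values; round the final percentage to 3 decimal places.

Assessed value = $836,728 × 0.935 = $782,340.68
Water District: $782,340.68 × 0.0019 = $1,486.447292
Kestrel Township: $782,340.68 × 0.0024 = $1,877.617632
City of Pellston: $782,340.68 × 0.0087 = $6,806.363916
Total tax = $10,170.42884
Effective rate = $10,170.42884 ÷ $836,728 = 1.216% of market value

1.216%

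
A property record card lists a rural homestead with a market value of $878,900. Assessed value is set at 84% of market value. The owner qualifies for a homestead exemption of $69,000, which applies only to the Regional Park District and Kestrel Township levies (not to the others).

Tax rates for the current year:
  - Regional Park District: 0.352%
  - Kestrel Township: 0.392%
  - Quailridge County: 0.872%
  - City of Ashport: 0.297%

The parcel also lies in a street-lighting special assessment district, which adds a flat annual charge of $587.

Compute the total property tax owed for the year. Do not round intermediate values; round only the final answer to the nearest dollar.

Assessed value = $878,900 × 0.84 = $738,276
Regional Park District: ($738,276 − $69,000) × 0.00352 = $669,276 × 0.00352 = $2,355.85152
Kestrel Township: ($738,276 − $69,000) × 0.00392 = $669,276 × 0.00392 = $2,623.56192
Quailridge County: $738,276 × 0.00872 = $6,437.76672
City of Ashport: $738,276 × 0.00297 = $2,192.67972
Levies subtotal = $13,609.85988
Total = $13,609.85988 + $587 = $14,196.85988

$14,197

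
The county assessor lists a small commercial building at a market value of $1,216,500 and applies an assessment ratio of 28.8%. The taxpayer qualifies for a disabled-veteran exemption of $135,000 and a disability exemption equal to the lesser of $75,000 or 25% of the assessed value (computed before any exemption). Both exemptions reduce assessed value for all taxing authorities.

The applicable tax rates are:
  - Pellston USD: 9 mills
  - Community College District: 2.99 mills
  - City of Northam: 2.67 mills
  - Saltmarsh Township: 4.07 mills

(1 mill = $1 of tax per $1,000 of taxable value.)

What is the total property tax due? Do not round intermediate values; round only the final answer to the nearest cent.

Assessed value = $1,216,500 × 0.288 = $350,352
Disability exemption = min($75,000, 25% × $350,352) = min($75,000, $87,588) = $75,000 (dollar cap binds)
Taxable value = $350,352 − $135,000 − $75,000 = $140,352
Pellston USD: $140,352 × 0.009 = $1,263.168
Community College District: $140,352 × 0.00299 = $419.65248
City of Northam: $140,352 × 0.00267 = $374.73984
Saltmarsh Township: $140,352 × 0.00407 = $571.23264
Total = $2,628.79296

$2,628.79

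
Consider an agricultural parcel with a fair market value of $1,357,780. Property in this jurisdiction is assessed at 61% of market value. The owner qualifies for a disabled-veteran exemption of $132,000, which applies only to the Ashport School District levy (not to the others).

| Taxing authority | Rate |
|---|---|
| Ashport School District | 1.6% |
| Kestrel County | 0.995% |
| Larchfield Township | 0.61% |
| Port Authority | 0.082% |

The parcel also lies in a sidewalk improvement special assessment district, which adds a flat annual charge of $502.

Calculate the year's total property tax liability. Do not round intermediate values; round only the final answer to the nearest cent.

$25,614.44

Assessed value = $1,357,780 × 0.61 = $828,245.8
Ashport School District: ($828,245.8 − $132,000) × 0.016 = $696,245.8 × 0.016 = $11,139.9328
Kestrel County: $828,245.8 × 0.00995 = $8,241.04571
Larchfield Township: $828,245.8 × 0.0061 = $5,052.29938
Port Authority: $828,245.8 × 0.00082 = $679.161556
Levies subtotal = $25,112.439446
Total = $25,112.439446 + $502 = $25,614.439446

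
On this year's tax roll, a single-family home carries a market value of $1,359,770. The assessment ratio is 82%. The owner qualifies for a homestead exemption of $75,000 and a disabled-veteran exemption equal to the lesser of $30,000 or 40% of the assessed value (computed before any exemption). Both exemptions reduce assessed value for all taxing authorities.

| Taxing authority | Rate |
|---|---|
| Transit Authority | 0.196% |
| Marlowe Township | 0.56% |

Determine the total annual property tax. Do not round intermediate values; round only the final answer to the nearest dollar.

$7,636

Assessed value = $1,359,770 × 0.82 = $1,115,011.4
Disabled-veteran exemption = min($30,000, 40% × $1,115,011.4) = min($30,000, $446,004.56) = $30,000 (dollar cap binds)
Taxable value = $1,115,011.4 − $75,000 − $30,000 = $1,010,011.4
Transit Authority: $1,010,011.4 × 0.00196 = $1,979.622344
Marlowe Township: $1,010,011.4 × 0.0056 = $5,656.06384
Total = $7,635.686184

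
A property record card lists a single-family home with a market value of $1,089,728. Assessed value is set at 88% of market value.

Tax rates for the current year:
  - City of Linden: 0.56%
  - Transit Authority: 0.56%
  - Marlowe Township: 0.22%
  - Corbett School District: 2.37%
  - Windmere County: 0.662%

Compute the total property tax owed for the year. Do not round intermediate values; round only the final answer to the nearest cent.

$41,925.76

Assessed value = $1,089,728 × 0.88 = $958,960.64
City of Linden: $958,960.64 × 0.0056 = $5,370.179584
Transit Authority: $958,960.64 × 0.0056 = $5,370.179584
Marlowe Township: $958,960.64 × 0.0022 = $2,109.713408
Corbett School District: $958,960.64 × 0.0237 = $22,727.367168
Windmere County: $958,960.64 × 0.00662 = $6,348.3194368
Total = $5,370.179584 + $5,370.179584 + $2,109.713408 + $22,727.367168 + $6,348.3194368 = $41,925.7591808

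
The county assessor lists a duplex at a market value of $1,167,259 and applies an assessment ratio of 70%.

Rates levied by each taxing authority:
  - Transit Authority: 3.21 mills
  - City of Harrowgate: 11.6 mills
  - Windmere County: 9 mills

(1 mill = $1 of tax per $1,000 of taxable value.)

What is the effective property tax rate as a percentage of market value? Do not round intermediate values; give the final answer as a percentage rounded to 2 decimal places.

Assessed value = $1,167,259 × 0.7 = $817,081.3
Transit Authority: $817,081.3 × 0.00321 = $2,622.830973
City of Harrowgate: $817,081.3 × 0.0116 = $9,478.14308
Windmere County: $817,081.3 × 0.009 = $7,353.7317
Total tax = $19,454.705753
Effective rate = $19,454.705753 ÷ $1,167,259 = 1.67% of market value

1.67%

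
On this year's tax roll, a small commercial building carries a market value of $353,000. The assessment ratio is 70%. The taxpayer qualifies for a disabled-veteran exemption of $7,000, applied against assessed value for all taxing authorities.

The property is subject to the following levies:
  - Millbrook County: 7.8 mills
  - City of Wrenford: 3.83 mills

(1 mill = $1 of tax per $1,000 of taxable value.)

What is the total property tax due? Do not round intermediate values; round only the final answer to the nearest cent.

$2,792.36

Assessed value = $353,000 × 0.7 = $247,100
Taxable value = $247,100 − $7,000 = $240,100
Millbrook County: $240,100 × 0.0078 = $1,872.78
City of Wrenford: $240,100 × 0.00383 = $919.583
Total = $1,872.78 + $919.583 = $2,792.363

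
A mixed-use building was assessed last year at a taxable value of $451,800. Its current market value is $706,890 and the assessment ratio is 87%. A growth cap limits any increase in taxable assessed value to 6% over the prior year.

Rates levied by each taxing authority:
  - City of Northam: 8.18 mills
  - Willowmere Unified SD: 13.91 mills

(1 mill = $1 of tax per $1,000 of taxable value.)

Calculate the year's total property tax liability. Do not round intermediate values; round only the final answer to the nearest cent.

Uncapped assessed value = $706,890 × 0.87 = $614,994.3
Cap limit = $451,800 × 1.06 = $478,908
Taxable assessed value = min($614,994.3, $478,908) = $478,908 (cap binds)
City of Northam: $478,908 × 0.00818 = $3,917.46744
Willowmere Unified SD: $478,908 × 0.01391 = $6,661.61028
Total = $10,579.07772

$10,579.08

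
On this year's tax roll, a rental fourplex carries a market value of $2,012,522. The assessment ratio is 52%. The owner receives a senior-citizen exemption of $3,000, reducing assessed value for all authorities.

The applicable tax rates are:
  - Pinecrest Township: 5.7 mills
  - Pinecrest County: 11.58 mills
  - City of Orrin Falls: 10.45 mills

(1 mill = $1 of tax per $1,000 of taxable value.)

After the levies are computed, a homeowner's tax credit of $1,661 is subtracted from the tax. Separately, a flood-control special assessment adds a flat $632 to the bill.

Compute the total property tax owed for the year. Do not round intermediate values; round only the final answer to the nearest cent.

Assessed value = $2,012,522 × 0.52 = $1,046,511.44
Taxable value = $1,046,511.44 − $3,000 = $1,043,511.44
Pinecrest Township: $1,043,511.44 × 0.0057 = $5,948.015208
Pinecrest County: $1,043,511.44 × 0.01158 = $12,083.8624752
City of Orrin Falls: $1,043,511.44 × 0.01045 = $10,904.694548
Levies subtotal = $28,936.5722312
After credit = $28,936.5722312 − $1,661 = $27,275.5722312
Total = $27,275.5722312 + $632 = $27,907.5722312

$27,907.57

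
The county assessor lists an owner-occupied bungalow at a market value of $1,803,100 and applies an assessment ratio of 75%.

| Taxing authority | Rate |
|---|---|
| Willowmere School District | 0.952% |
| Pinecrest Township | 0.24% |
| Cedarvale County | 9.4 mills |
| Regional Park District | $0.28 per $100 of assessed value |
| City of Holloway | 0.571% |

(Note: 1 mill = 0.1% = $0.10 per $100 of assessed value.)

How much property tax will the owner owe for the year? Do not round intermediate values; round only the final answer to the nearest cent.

$40,339.85

Assessed value = $1,803,100 × 0.75 = $1,352,325
Willowmere School District: $1,352,325 × 0.00952 = $12,874.134
Pinecrest Township: $1,352,325 × 0.0024 = $3,245.58
Cedarvale County: $1,352,325 × 0.0094 = $12,711.855
Regional Park District: $1,352,325 × 0.0028 = $3,786.51
City of Holloway: $1,352,325 × 0.00571 = $7,721.77575
Total = $40,339.85475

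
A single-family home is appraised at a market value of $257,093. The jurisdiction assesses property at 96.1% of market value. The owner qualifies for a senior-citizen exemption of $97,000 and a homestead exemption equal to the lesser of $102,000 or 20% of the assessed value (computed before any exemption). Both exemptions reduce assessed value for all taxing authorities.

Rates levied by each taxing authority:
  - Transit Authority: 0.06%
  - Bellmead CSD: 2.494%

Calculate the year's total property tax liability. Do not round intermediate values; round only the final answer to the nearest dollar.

Assessed value = $257,093 × 0.961 = $247,066.373
Homestead exemption = min($102,000, 20% × $247,066.373) = min($102,000, $49,413.2746) = $49,413.2746 (percentage binds)
Taxable value = $247,066.373 − $97,000 − $49,413.2746 = $100,653.0984
Transit Authority: $100,653.0984 × 0.0006 = $60.39185904
Bellmead CSD: $100,653.0984 × 0.02494 = $2,510.288274096
Total = $2,570.680133136

$2,571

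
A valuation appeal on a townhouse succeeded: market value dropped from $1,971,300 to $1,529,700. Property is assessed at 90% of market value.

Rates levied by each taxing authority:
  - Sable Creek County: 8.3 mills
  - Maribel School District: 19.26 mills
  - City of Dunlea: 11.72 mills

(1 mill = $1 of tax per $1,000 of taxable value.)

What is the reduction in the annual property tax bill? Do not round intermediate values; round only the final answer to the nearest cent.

Old assessed value = $1,971,300 × 0.9 = $1,774,170
New assessed value = $1,529,700 × 0.9 = $1,376,730
Combined rate = 0.0083 + 0.01926 + 0.01172 = 0.03928
Old tax = $1,774,170 × 0.03928 = $69,689.3976
New tax = $1,376,730 × 0.03928 = $54,077.9544
Reduction = $69,689.3976 − $54,077.9544 = $15,611.4432

$15,611.44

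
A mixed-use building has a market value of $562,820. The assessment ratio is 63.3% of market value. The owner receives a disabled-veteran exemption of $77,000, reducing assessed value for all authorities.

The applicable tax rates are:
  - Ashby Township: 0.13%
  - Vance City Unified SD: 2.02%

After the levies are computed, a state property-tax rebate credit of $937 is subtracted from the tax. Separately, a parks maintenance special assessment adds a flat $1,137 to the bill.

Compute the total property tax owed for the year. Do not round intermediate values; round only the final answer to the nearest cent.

$6,204.20

Assessed value = $562,820 × 0.633 = $356,265.06
Taxable value = $356,265.06 − $77,000 = $279,265.06
Ashby Township: $279,265.06 × 0.0013 = $363.044578
Vance City Unified SD: $279,265.06 × 0.0202 = $5,641.154212
Levies subtotal = $6,004.19879
After credit = $6,004.19879 − $937 = $5,067.19879
Total = $5,067.19879 + $1,137 = $6,204.19879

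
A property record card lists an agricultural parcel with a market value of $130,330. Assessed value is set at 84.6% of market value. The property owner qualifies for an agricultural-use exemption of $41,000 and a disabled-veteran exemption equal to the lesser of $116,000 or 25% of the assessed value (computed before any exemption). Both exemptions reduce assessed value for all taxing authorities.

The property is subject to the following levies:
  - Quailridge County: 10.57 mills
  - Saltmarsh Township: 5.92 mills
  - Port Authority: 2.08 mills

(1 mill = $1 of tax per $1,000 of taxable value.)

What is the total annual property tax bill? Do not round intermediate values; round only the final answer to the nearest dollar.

Assessed value = $130,330 × 0.846 = $110,259.18
Disabled-veteran exemption = min($116,000, 25% × $110,259.18) = min($116,000, $27,564.795) = $27,564.795 (percentage binds)
Taxable value = $110,259.18 − $41,000 − $27,564.795 = $41,694.385
Quailridge County: $41,694.385 × 0.01057 = $440.70964945
Saltmarsh Township: $41,694.385 × 0.00592 = $246.8307592
Port Authority: $41,694.385 × 0.00208 = $86.7243208
Total = $774.26472945

$774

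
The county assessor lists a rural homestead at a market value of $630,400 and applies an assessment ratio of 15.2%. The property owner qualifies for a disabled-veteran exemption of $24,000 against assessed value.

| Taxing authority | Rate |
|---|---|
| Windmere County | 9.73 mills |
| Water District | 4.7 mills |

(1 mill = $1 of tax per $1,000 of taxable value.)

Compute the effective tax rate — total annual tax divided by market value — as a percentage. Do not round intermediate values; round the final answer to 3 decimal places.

0.164%

Assessed value = $630,400 × 0.152 = $95,820.8
Taxable value = $95,820.8 − $24,000 = $71,820.8
Windmere County: $71,820.8 × 0.00973 = $698.816384
Water District: $71,820.8 × 0.0047 = $337.55776
Total tax = $1,036.374144
Effective rate = $1,036.374144 ÷ $630,400 = 0.164% of market value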